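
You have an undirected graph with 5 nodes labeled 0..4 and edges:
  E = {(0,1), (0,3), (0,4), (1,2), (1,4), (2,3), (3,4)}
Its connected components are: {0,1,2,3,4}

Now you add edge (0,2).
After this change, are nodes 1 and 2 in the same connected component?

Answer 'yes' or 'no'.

Answer: yes

Derivation:
Initial components: {0,1,2,3,4}
Adding edge (0,2): both already in same component {0,1,2,3,4}. No change.
New components: {0,1,2,3,4}
Are 1 and 2 in the same component? yes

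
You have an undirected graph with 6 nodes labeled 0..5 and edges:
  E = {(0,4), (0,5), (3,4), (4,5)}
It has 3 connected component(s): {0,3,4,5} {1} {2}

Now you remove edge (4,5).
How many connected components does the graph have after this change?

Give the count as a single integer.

Answer: 3

Derivation:
Initial component count: 3
Remove (4,5): not a bridge. Count unchanged: 3.
  After removal, components: {0,3,4,5} {1} {2}
New component count: 3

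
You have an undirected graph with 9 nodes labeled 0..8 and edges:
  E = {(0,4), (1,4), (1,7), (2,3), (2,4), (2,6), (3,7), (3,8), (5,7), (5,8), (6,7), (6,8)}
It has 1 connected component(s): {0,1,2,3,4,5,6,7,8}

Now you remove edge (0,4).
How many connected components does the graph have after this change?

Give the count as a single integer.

Answer: 2

Derivation:
Initial component count: 1
Remove (0,4): it was a bridge. Count increases: 1 -> 2.
  After removal, components: {0} {1,2,3,4,5,6,7,8}
New component count: 2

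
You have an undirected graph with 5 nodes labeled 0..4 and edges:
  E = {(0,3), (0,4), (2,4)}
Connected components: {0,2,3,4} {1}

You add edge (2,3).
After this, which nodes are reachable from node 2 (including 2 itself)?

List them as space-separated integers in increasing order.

Before: nodes reachable from 2: {0,2,3,4}
Adding (2,3): both endpoints already in same component. Reachability from 2 unchanged.
After: nodes reachable from 2: {0,2,3,4}

Answer: 0 2 3 4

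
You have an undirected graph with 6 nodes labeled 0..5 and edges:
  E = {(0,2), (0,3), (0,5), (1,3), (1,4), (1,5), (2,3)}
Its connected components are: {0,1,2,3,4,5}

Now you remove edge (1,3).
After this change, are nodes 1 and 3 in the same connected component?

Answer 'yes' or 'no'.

Answer: yes

Derivation:
Initial components: {0,1,2,3,4,5}
Removing edge (1,3): not a bridge — component count unchanged at 1.
New components: {0,1,2,3,4,5}
Are 1 and 3 in the same component? yes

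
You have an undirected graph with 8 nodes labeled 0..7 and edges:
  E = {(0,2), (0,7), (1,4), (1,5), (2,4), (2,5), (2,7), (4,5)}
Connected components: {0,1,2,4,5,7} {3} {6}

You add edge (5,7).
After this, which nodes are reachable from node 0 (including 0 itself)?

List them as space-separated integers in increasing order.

Answer: 0 1 2 4 5 7

Derivation:
Before: nodes reachable from 0: {0,1,2,4,5,7}
Adding (5,7): both endpoints already in same component. Reachability from 0 unchanged.
After: nodes reachable from 0: {0,1,2,4,5,7}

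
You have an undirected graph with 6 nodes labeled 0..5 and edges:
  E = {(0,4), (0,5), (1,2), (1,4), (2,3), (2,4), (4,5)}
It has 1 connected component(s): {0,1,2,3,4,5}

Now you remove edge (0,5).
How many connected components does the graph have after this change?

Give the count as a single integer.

Initial component count: 1
Remove (0,5): not a bridge. Count unchanged: 1.
  After removal, components: {0,1,2,3,4,5}
New component count: 1

Answer: 1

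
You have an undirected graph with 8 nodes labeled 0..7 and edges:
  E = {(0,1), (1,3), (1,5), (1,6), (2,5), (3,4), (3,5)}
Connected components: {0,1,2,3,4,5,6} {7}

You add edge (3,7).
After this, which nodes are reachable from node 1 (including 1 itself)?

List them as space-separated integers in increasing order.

Answer: 0 1 2 3 4 5 6 7

Derivation:
Before: nodes reachable from 1: {0,1,2,3,4,5,6}
Adding (3,7): merges 1's component with another. Reachability grows.
After: nodes reachable from 1: {0,1,2,3,4,5,6,7}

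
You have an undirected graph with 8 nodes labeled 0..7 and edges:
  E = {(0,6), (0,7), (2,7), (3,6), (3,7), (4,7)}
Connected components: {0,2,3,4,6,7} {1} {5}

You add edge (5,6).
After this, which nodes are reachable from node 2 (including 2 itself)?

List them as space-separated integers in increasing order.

Before: nodes reachable from 2: {0,2,3,4,6,7}
Adding (5,6): merges 2's component with another. Reachability grows.
After: nodes reachable from 2: {0,2,3,4,5,6,7}

Answer: 0 2 3 4 5 6 7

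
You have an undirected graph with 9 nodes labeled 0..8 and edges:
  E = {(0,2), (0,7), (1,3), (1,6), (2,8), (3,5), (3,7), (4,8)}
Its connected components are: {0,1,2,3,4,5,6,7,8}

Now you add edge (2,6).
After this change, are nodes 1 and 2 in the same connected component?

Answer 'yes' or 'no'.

Answer: yes

Derivation:
Initial components: {0,1,2,3,4,5,6,7,8}
Adding edge (2,6): both already in same component {0,1,2,3,4,5,6,7,8}. No change.
New components: {0,1,2,3,4,5,6,7,8}
Are 1 and 2 in the same component? yes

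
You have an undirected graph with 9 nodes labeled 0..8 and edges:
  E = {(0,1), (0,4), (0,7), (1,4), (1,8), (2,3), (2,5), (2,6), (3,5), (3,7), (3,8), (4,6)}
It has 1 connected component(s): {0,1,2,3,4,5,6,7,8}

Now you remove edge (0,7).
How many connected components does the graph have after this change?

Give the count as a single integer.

Initial component count: 1
Remove (0,7): not a bridge. Count unchanged: 1.
  After removal, components: {0,1,2,3,4,5,6,7,8}
New component count: 1

Answer: 1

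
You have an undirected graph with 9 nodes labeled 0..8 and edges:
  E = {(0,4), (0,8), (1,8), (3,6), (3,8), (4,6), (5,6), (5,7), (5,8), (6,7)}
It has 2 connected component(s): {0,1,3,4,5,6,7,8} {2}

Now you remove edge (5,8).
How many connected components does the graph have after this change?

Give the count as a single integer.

Initial component count: 2
Remove (5,8): not a bridge. Count unchanged: 2.
  After removal, components: {0,1,3,4,5,6,7,8} {2}
New component count: 2

Answer: 2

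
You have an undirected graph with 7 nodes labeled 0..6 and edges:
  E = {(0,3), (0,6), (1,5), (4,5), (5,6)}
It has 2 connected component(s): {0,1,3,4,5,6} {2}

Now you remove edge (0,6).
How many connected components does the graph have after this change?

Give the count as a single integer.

Initial component count: 2
Remove (0,6): it was a bridge. Count increases: 2 -> 3.
  After removal, components: {0,3} {1,4,5,6} {2}
New component count: 3

Answer: 3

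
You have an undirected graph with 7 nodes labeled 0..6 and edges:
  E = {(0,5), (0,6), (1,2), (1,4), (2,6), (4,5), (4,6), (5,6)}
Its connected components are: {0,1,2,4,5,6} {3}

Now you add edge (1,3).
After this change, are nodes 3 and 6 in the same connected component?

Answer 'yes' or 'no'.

Initial components: {0,1,2,4,5,6} {3}
Adding edge (1,3): merges {0,1,2,4,5,6} and {3}.
New components: {0,1,2,3,4,5,6}
Are 3 and 6 in the same component? yes

Answer: yes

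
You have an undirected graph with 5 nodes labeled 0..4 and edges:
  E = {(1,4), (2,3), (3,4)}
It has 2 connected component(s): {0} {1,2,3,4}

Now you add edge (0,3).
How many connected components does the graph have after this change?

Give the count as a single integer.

Answer: 1

Derivation:
Initial component count: 2
Add (0,3): merges two components. Count decreases: 2 -> 1.
New component count: 1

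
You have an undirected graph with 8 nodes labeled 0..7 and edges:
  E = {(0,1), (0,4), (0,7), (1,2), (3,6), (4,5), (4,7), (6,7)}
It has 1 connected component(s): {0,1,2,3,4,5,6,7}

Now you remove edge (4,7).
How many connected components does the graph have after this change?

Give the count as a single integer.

Answer: 1

Derivation:
Initial component count: 1
Remove (4,7): not a bridge. Count unchanged: 1.
  After removal, components: {0,1,2,3,4,5,6,7}
New component count: 1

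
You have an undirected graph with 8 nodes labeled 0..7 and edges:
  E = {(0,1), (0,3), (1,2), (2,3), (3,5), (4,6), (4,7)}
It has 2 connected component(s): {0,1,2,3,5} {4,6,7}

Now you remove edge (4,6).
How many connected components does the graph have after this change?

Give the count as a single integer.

Initial component count: 2
Remove (4,6): it was a bridge. Count increases: 2 -> 3.
  After removal, components: {0,1,2,3,5} {4,7} {6}
New component count: 3

Answer: 3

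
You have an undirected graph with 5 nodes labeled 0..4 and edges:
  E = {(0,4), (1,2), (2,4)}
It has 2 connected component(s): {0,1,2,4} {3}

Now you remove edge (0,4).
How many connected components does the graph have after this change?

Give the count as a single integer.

Answer: 3

Derivation:
Initial component count: 2
Remove (0,4): it was a bridge. Count increases: 2 -> 3.
  After removal, components: {0} {1,2,4} {3}
New component count: 3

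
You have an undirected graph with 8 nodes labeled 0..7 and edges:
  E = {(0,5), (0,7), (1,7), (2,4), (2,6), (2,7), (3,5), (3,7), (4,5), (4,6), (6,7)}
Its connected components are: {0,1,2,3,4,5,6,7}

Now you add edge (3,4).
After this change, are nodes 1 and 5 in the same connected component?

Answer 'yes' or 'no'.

Initial components: {0,1,2,3,4,5,6,7}
Adding edge (3,4): both already in same component {0,1,2,3,4,5,6,7}. No change.
New components: {0,1,2,3,4,5,6,7}
Are 1 and 5 in the same component? yes

Answer: yes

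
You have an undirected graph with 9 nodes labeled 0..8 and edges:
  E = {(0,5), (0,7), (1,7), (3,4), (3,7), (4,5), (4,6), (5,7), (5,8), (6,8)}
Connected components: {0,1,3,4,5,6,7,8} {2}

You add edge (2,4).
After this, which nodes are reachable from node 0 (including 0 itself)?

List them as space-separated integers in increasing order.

Answer: 0 1 2 3 4 5 6 7 8

Derivation:
Before: nodes reachable from 0: {0,1,3,4,5,6,7,8}
Adding (2,4): merges 0's component with another. Reachability grows.
After: nodes reachable from 0: {0,1,2,3,4,5,6,7,8}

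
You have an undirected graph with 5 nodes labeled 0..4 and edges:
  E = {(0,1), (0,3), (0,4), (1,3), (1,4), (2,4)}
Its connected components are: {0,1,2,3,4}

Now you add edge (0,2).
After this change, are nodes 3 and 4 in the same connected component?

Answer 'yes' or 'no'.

Initial components: {0,1,2,3,4}
Adding edge (0,2): both already in same component {0,1,2,3,4}. No change.
New components: {0,1,2,3,4}
Are 3 and 4 in the same component? yes

Answer: yes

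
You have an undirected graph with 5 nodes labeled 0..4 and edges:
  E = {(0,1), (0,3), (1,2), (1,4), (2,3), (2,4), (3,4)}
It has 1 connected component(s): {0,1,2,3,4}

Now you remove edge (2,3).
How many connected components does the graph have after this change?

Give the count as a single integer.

Initial component count: 1
Remove (2,3): not a bridge. Count unchanged: 1.
  After removal, components: {0,1,2,3,4}
New component count: 1

Answer: 1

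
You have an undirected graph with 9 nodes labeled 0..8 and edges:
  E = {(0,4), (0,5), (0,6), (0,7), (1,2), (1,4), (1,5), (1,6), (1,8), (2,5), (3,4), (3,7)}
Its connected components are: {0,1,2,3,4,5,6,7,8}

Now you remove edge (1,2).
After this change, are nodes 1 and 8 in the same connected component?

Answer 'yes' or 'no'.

Answer: yes

Derivation:
Initial components: {0,1,2,3,4,5,6,7,8}
Removing edge (1,2): not a bridge — component count unchanged at 1.
New components: {0,1,2,3,4,5,6,7,8}
Are 1 and 8 in the same component? yes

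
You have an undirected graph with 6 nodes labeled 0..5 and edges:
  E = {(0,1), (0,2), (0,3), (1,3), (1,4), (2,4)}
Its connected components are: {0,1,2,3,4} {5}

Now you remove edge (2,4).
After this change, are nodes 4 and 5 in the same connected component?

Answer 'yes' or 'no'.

Answer: no

Derivation:
Initial components: {0,1,2,3,4} {5}
Removing edge (2,4): not a bridge — component count unchanged at 2.
New components: {0,1,2,3,4} {5}
Are 4 and 5 in the same component? no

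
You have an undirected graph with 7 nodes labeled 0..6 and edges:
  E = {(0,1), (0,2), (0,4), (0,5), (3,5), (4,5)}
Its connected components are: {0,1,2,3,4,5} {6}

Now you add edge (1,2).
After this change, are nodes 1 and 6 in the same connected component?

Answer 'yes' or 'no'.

Initial components: {0,1,2,3,4,5} {6}
Adding edge (1,2): both already in same component {0,1,2,3,4,5}. No change.
New components: {0,1,2,3,4,5} {6}
Are 1 and 6 in the same component? no

Answer: no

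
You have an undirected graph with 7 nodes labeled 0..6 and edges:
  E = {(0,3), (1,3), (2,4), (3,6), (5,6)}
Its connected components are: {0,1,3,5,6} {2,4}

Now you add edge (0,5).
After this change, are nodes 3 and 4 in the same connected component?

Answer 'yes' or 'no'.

Answer: no

Derivation:
Initial components: {0,1,3,5,6} {2,4}
Adding edge (0,5): both already in same component {0,1,3,5,6}. No change.
New components: {0,1,3,5,6} {2,4}
Are 3 and 4 in the same component? no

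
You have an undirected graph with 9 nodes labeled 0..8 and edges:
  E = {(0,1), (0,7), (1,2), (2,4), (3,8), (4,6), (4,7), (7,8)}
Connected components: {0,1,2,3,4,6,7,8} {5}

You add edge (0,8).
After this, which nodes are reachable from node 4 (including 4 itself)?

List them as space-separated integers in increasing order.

Answer: 0 1 2 3 4 6 7 8

Derivation:
Before: nodes reachable from 4: {0,1,2,3,4,6,7,8}
Adding (0,8): both endpoints already in same component. Reachability from 4 unchanged.
After: nodes reachable from 4: {0,1,2,3,4,6,7,8}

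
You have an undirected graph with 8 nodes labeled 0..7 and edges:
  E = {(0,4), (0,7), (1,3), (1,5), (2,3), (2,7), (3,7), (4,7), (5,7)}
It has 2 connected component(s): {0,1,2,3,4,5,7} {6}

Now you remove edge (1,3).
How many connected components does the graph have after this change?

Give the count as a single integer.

Answer: 2

Derivation:
Initial component count: 2
Remove (1,3): not a bridge. Count unchanged: 2.
  After removal, components: {0,1,2,3,4,5,7} {6}
New component count: 2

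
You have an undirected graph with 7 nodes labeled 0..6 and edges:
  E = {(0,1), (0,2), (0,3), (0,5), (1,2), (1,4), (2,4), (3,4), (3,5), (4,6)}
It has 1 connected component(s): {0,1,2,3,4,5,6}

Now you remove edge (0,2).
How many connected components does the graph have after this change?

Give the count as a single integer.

Answer: 1

Derivation:
Initial component count: 1
Remove (0,2): not a bridge. Count unchanged: 1.
  After removal, components: {0,1,2,3,4,5,6}
New component count: 1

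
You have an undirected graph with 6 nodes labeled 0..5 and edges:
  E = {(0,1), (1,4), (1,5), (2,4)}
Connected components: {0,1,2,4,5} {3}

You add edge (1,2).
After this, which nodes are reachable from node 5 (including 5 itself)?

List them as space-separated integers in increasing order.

Answer: 0 1 2 4 5

Derivation:
Before: nodes reachable from 5: {0,1,2,4,5}
Adding (1,2): both endpoints already in same component. Reachability from 5 unchanged.
After: nodes reachable from 5: {0,1,2,4,5}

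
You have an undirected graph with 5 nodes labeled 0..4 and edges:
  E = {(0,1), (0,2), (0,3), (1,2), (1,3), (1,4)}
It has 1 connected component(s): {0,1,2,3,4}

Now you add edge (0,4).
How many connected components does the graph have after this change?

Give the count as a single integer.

Initial component count: 1
Add (0,4): endpoints already in same component. Count unchanged: 1.
New component count: 1

Answer: 1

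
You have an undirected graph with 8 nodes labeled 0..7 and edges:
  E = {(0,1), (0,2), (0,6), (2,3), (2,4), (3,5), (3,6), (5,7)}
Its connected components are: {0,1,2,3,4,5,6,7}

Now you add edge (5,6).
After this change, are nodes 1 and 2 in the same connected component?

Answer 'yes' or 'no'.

Initial components: {0,1,2,3,4,5,6,7}
Adding edge (5,6): both already in same component {0,1,2,3,4,5,6,7}. No change.
New components: {0,1,2,3,4,5,6,7}
Are 1 and 2 in the same component? yes

Answer: yes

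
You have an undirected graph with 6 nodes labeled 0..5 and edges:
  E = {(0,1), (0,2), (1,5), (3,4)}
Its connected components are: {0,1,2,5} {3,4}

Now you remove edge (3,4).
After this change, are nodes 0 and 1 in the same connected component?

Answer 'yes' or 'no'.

Initial components: {0,1,2,5} {3,4}
Removing edge (3,4): it was a bridge — component count 2 -> 3.
New components: {0,1,2,5} {3} {4}
Are 0 and 1 in the same component? yes

Answer: yes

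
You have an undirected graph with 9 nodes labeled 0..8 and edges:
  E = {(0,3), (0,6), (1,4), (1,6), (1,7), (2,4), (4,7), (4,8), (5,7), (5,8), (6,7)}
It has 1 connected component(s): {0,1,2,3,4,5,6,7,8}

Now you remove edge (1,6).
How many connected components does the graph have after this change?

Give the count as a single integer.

Initial component count: 1
Remove (1,6): not a bridge. Count unchanged: 1.
  After removal, components: {0,1,2,3,4,5,6,7,8}
New component count: 1

Answer: 1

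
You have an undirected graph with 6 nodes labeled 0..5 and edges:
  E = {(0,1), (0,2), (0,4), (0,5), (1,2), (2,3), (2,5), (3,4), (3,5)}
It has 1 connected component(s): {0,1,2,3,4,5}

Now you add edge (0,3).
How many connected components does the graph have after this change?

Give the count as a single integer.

Answer: 1

Derivation:
Initial component count: 1
Add (0,3): endpoints already in same component. Count unchanged: 1.
New component count: 1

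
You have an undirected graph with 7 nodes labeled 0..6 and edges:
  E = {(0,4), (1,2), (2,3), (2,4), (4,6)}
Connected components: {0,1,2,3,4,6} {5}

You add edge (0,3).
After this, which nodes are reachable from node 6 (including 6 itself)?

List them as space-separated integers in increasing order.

Before: nodes reachable from 6: {0,1,2,3,4,6}
Adding (0,3): both endpoints already in same component. Reachability from 6 unchanged.
After: nodes reachable from 6: {0,1,2,3,4,6}

Answer: 0 1 2 3 4 6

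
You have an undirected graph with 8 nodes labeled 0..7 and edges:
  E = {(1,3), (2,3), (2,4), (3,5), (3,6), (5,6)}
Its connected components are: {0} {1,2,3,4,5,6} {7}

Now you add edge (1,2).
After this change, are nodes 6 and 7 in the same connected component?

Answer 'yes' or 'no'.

Answer: no

Derivation:
Initial components: {0} {1,2,3,4,5,6} {7}
Adding edge (1,2): both already in same component {1,2,3,4,5,6}. No change.
New components: {0} {1,2,3,4,5,6} {7}
Are 6 and 7 in the same component? no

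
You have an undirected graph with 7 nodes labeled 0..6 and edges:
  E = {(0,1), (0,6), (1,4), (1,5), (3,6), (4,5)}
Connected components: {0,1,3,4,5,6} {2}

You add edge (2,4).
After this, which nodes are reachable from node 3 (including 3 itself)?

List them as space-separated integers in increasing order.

Before: nodes reachable from 3: {0,1,3,4,5,6}
Adding (2,4): merges 3's component with another. Reachability grows.
After: nodes reachable from 3: {0,1,2,3,4,5,6}

Answer: 0 1 2 3 4 5 6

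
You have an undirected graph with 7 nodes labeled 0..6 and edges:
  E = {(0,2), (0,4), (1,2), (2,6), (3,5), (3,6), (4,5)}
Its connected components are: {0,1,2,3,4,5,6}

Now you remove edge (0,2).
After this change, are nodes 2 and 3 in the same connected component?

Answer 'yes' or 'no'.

Answer: yes

Derivation:
Initial components: {0,1,2,3,4,5,6}
Removing edge (0,2): not a bridge — component count unchanged at 1.
New components: {0,1,2,3,4,5,6}
Are 2 and 3 in the same component? yes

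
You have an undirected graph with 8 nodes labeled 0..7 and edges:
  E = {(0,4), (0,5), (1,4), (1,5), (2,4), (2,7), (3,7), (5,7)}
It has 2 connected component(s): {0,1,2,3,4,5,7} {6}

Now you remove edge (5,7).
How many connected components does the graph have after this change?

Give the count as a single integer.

Initial component count: 2
Remove (5,7): not a bridge. Count unchanged: 2.
  After removal, components: {0,1,2,3,4,5,7} {6}
New component count: 2

Answer: 2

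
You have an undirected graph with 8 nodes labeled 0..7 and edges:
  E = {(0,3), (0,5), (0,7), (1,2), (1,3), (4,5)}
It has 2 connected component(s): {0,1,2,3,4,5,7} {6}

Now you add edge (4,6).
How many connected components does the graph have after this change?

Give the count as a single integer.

Answer: 1

Derivation:
Initial component count: 2
Add (4,6): merges two components. Count decreases: 2 -> 1.
New component count: 1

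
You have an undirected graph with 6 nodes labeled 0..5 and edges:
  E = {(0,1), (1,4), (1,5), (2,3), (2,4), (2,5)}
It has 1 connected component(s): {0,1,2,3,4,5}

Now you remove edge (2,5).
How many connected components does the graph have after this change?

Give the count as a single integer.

Answer: 1

Derivation:
Initial component count: 1
Remove (2,5): not a bridge. Count unchanged: 1.
  After removal, components: {0,1,2,3,4,5}
New component count: 1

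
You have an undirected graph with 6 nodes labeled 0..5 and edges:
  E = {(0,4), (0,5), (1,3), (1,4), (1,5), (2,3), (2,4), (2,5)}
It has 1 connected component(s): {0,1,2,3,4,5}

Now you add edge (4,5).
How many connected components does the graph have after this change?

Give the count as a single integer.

Initial component count: 1
Add (4,5): endpoints already in same component. Count unchanged: 1.
New component count: 1

Answer: 1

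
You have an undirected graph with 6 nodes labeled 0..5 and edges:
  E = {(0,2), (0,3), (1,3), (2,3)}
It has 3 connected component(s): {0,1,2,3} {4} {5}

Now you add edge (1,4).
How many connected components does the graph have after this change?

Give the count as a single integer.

Answer: 2

Derivation:
Initial component count: 3
Add (1,4): merges two components. Count decreases: 3 -> 2.
New component count: 2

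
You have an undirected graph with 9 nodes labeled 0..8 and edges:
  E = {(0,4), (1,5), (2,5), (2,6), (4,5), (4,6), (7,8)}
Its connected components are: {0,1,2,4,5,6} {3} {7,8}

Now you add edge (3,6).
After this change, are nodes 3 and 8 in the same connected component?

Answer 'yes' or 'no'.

Initial components: {0,1,2,4,5,6} {3} {7,8}
Adding edge (3,6): merges {3} and {0,1,2,4,5,6}.
New components: {0,1,2,3,4,5,6} {7,8}
Are 3 and 8 in the same component? no

Answer: no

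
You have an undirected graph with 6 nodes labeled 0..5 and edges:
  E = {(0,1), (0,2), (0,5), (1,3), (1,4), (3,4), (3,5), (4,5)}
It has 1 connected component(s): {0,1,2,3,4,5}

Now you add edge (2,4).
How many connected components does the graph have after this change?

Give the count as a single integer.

Initial component count: 1
Add (2,4): endpoints already in same component. Count unchanged: 1.
New component count: 1

Answer: 1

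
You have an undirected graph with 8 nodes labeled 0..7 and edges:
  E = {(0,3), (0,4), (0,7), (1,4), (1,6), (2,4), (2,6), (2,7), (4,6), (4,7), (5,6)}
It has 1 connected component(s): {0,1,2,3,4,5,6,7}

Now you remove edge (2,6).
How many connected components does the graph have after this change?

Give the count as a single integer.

Initial component count: 1
Remove (2,6): not a bridge. Count unchanged: 1.
  After removal, components: {0,1,2,3,4,5,6,7}
New component count: 1

Answer: 1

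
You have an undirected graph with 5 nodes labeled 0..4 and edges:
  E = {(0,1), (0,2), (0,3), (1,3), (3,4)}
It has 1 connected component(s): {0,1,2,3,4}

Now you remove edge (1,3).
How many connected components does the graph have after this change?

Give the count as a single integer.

Answer: 1

Derivation:
Initial component count: 1
Remove (1,3): not a bridge. Count unchanged: 1.
  After removal, components: {0,1,2,3,4}
New component count: 1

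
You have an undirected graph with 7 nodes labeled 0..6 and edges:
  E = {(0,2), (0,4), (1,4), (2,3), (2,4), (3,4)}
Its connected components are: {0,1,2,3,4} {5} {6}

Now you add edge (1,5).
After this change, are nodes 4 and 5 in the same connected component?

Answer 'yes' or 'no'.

Answer: yes

Derivation:
Initial components: {0,1,2,3,4} {5} {6}
Adding edge (1,5): merges {0,1,2,3,4} and {5}.
New components: {0,1,2,3,4,5} {6}
Are 4 and 5 in the same component? yes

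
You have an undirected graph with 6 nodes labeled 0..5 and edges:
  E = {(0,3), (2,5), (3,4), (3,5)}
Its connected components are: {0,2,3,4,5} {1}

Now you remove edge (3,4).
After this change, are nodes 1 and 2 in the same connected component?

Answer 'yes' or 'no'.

Initial components: {0,2,3,4,5} {1}
Removing edge (3,4): it was a bridge — component count 2 -> 3.
New components: {0,2,3,5} {1} {4}
Are 1 and 2 in the same component? no

Answer: no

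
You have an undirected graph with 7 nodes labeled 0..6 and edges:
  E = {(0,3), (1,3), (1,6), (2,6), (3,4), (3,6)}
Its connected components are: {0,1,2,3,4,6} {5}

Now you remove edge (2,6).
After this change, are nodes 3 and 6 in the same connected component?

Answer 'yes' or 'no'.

Initial components: {0,1,2,3,4,6} {5}
Removing edge (2,6): it was a bridge — component count 2 -> 3.
New components: {0,1,3,4,6} {2} {5}
Are 3 and 6 in the same component? yes

Answer: yes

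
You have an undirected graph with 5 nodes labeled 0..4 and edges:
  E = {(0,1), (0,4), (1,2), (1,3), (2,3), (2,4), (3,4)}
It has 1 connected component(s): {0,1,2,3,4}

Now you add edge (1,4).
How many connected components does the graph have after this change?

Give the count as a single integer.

Initial component count: 1
Add (1,4): endpoints already in same component. Count unchanged: 1.
New component count: 1

Answer: 1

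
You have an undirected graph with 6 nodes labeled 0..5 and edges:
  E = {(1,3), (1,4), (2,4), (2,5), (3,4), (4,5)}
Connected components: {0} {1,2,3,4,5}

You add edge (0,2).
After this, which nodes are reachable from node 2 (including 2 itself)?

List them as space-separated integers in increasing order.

Before: nodes reachable from 2: {1,2,3,4,5}
Adding (0,2): merges 2's component with another. Reachability grows.
After: nodes reachable from 2: {0,1,2,3,4,5}

Answer: 0 1 2 3 4 5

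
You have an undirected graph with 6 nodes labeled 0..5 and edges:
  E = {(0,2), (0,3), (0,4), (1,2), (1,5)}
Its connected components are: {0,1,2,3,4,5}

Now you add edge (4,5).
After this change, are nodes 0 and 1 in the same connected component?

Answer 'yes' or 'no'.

Initial components: {0,1,2,3,4,5}
Adding edge (4,5): both already in same component {0,1,2,3,4,5}. No change.
New components: {0,1,2,3,4,5}
Are 0 and 1 in the same component? yes

Answer: yes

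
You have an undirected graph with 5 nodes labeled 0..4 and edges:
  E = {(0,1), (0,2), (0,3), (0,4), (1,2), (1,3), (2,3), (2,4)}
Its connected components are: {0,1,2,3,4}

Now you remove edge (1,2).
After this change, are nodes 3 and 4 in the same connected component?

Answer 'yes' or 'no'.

Initial components: {0,1,2,3,4}
Removing edge (1,2): not a bridge — component count unchanged at 1.
New components: {0,1,2,3,4}
Are 3 and 4 in the same component? yes

Answer: yes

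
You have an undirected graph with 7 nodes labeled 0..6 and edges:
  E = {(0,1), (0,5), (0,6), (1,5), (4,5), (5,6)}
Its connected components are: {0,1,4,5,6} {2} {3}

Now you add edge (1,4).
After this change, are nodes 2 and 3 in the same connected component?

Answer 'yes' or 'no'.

Answer: no

Derivation:
Initial components: {0,1,4,5,6} {2} {3}
Adding edge (1,4): both already in same component {0,1,4,5,6}. No change.
New components: {0,1,4,5,6} {2} {3}
Are 2 and 3 in the same component? no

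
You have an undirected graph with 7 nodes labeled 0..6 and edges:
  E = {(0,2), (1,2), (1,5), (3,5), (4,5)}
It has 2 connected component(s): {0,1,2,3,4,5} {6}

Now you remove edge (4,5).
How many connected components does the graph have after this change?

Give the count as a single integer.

Answer: 3

Derivation:
Initial component count: 2
Remove (4,5): it was a bridge. Count increases: 2 -> 3.
  After removal, components: {0,1,2,3,5} {4} {6}
New component count: 3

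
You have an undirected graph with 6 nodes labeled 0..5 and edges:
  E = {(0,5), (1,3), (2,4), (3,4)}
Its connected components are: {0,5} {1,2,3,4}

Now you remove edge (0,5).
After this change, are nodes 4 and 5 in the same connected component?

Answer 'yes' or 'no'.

Initial components: {0,5} {1,2,3,4}
Removing edge (0,5): it was a bridge — component count 2 -> 3.
New components: {0} {1,2,3,4} {5}
Are 4 and 5 in the same component? no

Answer: no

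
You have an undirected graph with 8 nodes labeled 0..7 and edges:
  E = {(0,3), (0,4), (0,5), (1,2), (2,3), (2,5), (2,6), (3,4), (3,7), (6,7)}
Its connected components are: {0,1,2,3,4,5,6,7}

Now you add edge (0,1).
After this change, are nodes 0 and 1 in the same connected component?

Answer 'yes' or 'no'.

Initial components: {0,1,2,3,4,5,6,7}
Adding edge (0,1): both already in same component {0,1,2,3,4,5,6,7}. No change.
New components: {0,1,2,3,4,5,6,7}
Are 0 and 1 in the same component? yes

Answer: yes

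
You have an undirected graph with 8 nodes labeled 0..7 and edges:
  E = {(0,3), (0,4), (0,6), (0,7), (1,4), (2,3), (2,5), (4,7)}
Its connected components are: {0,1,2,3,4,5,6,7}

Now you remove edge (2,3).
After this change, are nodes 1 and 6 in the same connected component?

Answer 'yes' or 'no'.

Answer: yes

Derivation:
Initial components: {0,1,2,3,4,5,6,7}
Removing edge (2,3): it was a bridge — component count 1 -> 2.
New components: {0,1,3,4,6,7} {2,5}
Are 1 and 6 in the same component? yes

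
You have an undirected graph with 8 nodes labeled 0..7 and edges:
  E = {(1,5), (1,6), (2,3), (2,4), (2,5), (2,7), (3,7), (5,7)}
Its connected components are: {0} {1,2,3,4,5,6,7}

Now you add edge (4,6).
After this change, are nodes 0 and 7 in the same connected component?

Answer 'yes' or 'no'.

Answer: no

Derivation:
Initial components: {0} {1,2,3,4,5,6,7}
Adding edge (4,6): both already in same component {1,2,3,4,5,6,7}. No change.
New components: {0} {1,2,3,4,5,6,7}
Are 0 and 7 in the same component? no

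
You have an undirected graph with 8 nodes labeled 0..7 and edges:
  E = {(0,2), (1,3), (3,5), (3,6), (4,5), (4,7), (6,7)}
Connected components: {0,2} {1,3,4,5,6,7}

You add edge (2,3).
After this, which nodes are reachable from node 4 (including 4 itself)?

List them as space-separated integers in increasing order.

Answer: 0 1 2 3 4 5 6 7

Derivation:
Before: nodes reachable from 4: {1,3,4,5,6,7}
Adding (2,3): merges 4's component with another. Reachability grows.
After: nodes reachable from 4: {0,1,2,3,4,5,6,7}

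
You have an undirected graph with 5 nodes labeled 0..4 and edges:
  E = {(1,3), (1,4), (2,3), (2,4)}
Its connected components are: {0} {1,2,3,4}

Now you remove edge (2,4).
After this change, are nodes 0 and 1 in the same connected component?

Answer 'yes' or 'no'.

Answer: no

Derivation:
Initial components: {0} {1,2,3,4}
Removing edge (2,4): not a bridge — component count unchanged at 2.
New components: {0} {1,2,3,4}
Are 0 and 1 in the same component? no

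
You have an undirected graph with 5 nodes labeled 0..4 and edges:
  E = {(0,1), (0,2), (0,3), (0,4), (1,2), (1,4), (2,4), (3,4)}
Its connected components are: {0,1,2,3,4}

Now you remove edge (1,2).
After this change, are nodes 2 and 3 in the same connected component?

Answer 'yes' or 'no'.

Answer: yes

Derivation:
Initial components: {0,1,2,3,4}
Removing edge (1,2): not a bridge — component count unchanged at 1.
New components: {0,1,2,3,4}
Are 2 and 3 in the same component? yes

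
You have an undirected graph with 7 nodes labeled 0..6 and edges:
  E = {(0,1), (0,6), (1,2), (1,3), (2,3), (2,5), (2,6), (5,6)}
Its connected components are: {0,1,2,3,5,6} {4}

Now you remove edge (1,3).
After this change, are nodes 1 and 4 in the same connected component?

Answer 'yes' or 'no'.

Initial components: {0,1,2,3,5,6} {4}
Removing edge (1,3): not a bridge — component count unchanged at 2.
New components: {0,1,2,3,5,6} {4}
Are 1 and 4 in the same component? no

Answer: no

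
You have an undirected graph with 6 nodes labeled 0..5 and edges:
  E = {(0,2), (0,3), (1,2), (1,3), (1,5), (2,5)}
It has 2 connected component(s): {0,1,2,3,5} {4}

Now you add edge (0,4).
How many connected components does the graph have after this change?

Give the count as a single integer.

Answer: 1

Derivation:
Initial component count: 2
Add (0,4): merges two components. Count decreases: 2 -> 1.
New component count: 1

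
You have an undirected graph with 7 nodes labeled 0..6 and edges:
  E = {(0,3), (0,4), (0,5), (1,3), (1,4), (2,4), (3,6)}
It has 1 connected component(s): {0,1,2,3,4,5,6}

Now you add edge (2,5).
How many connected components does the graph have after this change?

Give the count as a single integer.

Answer: 1

Derivation:
Initial component count: 1
Add (2,5): endpoints already in same component. Count unchanged: 1.
New component count: 1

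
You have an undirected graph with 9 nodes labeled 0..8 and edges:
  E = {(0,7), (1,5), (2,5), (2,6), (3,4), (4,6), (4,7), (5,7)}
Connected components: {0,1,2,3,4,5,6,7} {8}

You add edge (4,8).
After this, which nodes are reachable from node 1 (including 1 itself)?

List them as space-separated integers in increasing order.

Answer: 0 1 2 3 4 5 6 7 8

Derivation:
Before: nodes reachable from 1: {0,1,2,3,4,5,6,7}
Adding (4,8): merges 1's component with another. Reachability grows.
After: nodes reachable from 1: {0,1,2,3,4,5,6,7,8}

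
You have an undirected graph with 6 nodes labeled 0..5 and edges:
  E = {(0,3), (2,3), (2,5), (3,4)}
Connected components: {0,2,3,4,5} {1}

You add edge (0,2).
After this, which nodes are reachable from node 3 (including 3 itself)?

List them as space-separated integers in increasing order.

Before: nodes reachable from 3: {0,2,3,4,5}
Adding (0,2): both endpoints already in same component. Reachability from 3 unchanged.
After: nodes reachable from 3: {0,2,3,4,5}

Answer: 0 2 3 4 5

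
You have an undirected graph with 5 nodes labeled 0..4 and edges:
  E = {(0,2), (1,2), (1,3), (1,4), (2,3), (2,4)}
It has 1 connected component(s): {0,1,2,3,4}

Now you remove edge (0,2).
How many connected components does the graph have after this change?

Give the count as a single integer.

Initial component count: 1
Remove (0,2): it was a bridge. Count increases: 1 -> 2.
  After removal, components: {0} {1,2,3,4}
New component count: 2

Answer: 2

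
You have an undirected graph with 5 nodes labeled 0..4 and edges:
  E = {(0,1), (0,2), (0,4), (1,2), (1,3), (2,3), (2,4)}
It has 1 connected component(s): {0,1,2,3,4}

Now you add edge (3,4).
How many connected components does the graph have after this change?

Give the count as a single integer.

Answer: 1

Derivation:
Initial component count: 1
Add (3,4): endpoints already in same component. Count unchanged: 1.
New component count: 1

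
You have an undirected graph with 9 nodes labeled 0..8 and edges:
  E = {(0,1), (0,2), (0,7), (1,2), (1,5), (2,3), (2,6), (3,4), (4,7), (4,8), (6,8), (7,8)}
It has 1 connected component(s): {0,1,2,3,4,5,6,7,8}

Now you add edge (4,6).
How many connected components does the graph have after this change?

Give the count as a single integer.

Initial component count: 1
Add (4,6): endpoints already in same component. Count unchanged: 1.
New component count: 1

Answer: 1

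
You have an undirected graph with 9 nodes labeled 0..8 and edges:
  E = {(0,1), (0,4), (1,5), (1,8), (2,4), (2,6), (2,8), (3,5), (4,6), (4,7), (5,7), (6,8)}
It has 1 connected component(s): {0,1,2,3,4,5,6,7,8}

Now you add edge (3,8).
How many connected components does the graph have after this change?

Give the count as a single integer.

Initial component count: 1
Add (3,8): endpoints already in same component. Count unchanged: 1.
New component count: 1

Answer: 1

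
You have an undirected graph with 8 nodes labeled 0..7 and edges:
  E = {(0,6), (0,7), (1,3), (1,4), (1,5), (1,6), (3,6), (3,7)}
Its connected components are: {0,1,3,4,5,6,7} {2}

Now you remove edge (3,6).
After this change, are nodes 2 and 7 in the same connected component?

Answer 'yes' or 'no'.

Answer: no

Derivation:
Initial components: {0,1,3,4,5,6,7} {2}
Removing edge (3,6): not a bridge — component count unchanged at 2.
New components: {0,1,3,4,5,6,7} {2}
Are 2 and 7 in the same component? no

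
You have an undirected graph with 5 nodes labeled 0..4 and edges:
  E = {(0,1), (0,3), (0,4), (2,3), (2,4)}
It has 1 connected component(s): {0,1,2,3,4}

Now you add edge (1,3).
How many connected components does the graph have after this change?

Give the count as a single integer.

Answer: 1

Derivation:
Initial component count: 1
Add (1,3): endpoints already in same component. Count unchanged: 1.
New component count: 1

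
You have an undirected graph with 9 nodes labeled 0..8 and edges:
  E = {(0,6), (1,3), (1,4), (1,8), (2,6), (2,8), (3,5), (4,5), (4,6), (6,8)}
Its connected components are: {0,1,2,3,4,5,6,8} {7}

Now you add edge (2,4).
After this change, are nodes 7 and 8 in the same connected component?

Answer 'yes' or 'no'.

Initial components: {0,1,2,3,4,5,6,8} {7}
Adding edge (2,4): both already in same component {0,1,2,3,4,5,6,8}. No change.
New components: {0,1,2,3,4,5,6,8} {7}
Are 7 and 8 in the same component? no

Answer: no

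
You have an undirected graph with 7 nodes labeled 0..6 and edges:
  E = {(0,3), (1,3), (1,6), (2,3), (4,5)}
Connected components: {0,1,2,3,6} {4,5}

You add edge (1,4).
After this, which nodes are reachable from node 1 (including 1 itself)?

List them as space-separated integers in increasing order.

Before: nodes reachable from 1: {0,1,2,3,6}
Adding (1,4): merges 1's component with another. Reachability grows.
After: nodes reachable from 1: {0,1,2,3,4,5,6}

Answer: 0 1 2 3 4 5 6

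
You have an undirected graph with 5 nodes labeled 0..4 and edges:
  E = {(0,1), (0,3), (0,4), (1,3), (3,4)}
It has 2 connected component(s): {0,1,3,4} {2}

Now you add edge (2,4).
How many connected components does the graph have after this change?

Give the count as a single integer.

Initial component count: 2
Add (2,4): merges two components. Count decreases: 2 -> 1.
New component count: 1

Answer: 1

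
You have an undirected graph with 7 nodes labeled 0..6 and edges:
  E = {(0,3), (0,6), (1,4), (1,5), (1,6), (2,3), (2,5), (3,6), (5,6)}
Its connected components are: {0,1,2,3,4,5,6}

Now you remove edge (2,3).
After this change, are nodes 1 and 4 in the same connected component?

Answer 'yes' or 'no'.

Answer: yes

Derivation:
Initial components: {0,1,2,3,4,5,6}
Removing edge (2,3): not a bridge — component count unchanged at 1.
New components: {0,1,2,3,4,5,6}
Are 1 and 4 in the same component? yes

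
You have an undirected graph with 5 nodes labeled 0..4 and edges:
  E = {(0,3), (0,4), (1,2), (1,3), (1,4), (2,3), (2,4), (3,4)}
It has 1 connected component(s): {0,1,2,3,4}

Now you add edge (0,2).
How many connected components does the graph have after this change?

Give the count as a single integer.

Answer: 1

Derivation:
Initial component count: 1
Add (0,2): endpoints already in same component. Count unchanged: 1.
New component count: 1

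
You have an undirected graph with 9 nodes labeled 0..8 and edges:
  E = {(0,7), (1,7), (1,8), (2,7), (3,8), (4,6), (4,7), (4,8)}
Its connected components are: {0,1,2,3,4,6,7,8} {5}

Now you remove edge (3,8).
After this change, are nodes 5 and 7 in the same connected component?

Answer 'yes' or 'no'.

Answer: no

Derivation:
Initial components: {0,1,2,3,4,6,7,8} {5}
Removing edge (3,8): it was a bridge — component count 2 -> 3.
New components: {0,1,2,4,6,7,8} {3} {5}
Are 5 and 7 in the same component? no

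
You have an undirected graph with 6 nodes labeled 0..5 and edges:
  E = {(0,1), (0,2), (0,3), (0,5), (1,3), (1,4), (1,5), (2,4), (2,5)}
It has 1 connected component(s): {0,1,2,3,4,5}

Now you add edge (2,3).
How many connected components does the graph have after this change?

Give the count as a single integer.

Initial component count: 1
Add (2,3): endpoints already in same component. Count unchanged: 1.
New component count: 1

Answer: 1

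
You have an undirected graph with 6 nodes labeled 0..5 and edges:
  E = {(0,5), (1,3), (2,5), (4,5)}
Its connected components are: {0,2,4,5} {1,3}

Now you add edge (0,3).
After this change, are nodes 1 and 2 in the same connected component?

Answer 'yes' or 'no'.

Answer: yes

Derivation:
Initial components: {0,2,4,5} {1,3}
Adding edge (0,3): merges {0,2,4,5} and {1,3}.
New components: {0,1,2,3,4,5}
Are 1 and 2 in the same component? yes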